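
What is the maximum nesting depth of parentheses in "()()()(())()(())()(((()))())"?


Input: "()()()(())()(())()(((()))())"
Tracking depth:
  Position 0 '(': depth becomes 1
  Position 1 ')': depth becomes 0
  Position 2 '(': depth becomes 1
  Position 3 ')': depth becomes 0
  Position 4 '(': depth becomes 1
  Position 5 ')': depth becomes 0
  Position 6 '(': depth becomes 1
  Position 7 '(': depth becomes 2
  Position 8 ')': depth becomes 1
  Position 9 ')': depth becomes 0
  Position 10 '(': depth becomes 1
  Position 11 ')': depth becomes 0
  Position 12 '(': depth becomes 1
  Position 13 '(': depth becomes 2
  Position 14 ')': depth becomes 1
  Position 15 ')': depth becomes 0
  Position 16 '(': depth becomes 1
  Position 17 ')': depth becomes 0
  Position 18 '(': depth becomes 1
  Position 19 '(': depth becomes 2
  Position 20 '(': depth becomes 3
  Position 21 '(': depth becomes 4
  Position 22 ')': depth becomes 3
  Position 23 ')': depth becomes 2
  Position 24 ')': depth becomes 1
  Position 25 '(': depth becomes 2
  Position 26 ')': depth becomes 1
  Position 27 ')': depth becomes 0
Maximum depth reached: 4

4


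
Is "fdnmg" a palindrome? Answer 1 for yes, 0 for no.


Input: fdnmg
Reversed: gmndf
  Compare pos 0 ('f') with pos 4 ('g'): MISMATCH
  Compare pos 1 ('d') with pos 3 ('m'): MISMATCH
Result: not a palindrome

0


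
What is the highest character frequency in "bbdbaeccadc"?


Input: bbdbaeccadc
Character counts:
  'a': 2
  'b': 3
  'c': 3
  'd': 2
  'e': 1
Maximum frequency: 3

3


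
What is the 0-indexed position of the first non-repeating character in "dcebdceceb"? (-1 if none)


Input: dcebdceceb
Character frequencies:
  'b': 2
  'c': 3
  'd': 2
  'e': 3
Scanning left to right for freq == 1:
  Position 0 ('d'): freq=2, skip
  Position 1 ('c'): freq=3, skip
  Position 2 ('e'): freq=3, skip
  Position 3 ('b'): freq=2, skip
  Position 4 ('d'): freq=2, skip
  Position 5 ('c'): freq=3, skip
  Position 6 ('e'): freq=3, skip
  Position 7 ('c'): freq=3, skip
  Position 8 ('e'): freq=3, skip
  Position 9 ('b'): freq=2, skip
  No unique character found => answer = -1

-1


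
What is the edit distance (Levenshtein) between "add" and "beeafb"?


Computing edit distance: "add" -> "beeafb"
DP table:
           b    e    e    a    f    b
      0    1    2    3    4    5    6
  a   1    1    2    3    3    4    5
  d   2    2    2    3    4    4    5
  d   3    3    3    3    4    5    5
Edit distance = dp[3][6] = 5

5


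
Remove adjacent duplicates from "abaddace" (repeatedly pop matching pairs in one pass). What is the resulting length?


Input: abaddace
Stack-based adjacent duplicate removal:
  Read 'a': push. Stack: a
  Read 'b': push. Stack: ab
  Read 'a': push. Stack: aba
  Read 'd': push. Stack: abad
  Read 'd': matches stack top 'd' => pop. Stack: aba
  Read 'a': matches stack top 'a' => pop. Stack: ab
  Read 'c': push. Stack: abc
  Read 'e': push. Stack: abce
Final stack: "abce" (length 4)

4


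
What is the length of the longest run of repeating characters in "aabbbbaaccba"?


Input: "aabbbbaaccba"
Scanning for longest run:
  Position 1 ('a'): continues run of 'a', length=2
  Position 2 ('b'): new char, reset run to 1
  Position 3 ('b'): continues run of 'b', length=2
  Position 4 ('b'): continues run of 'b', length=3
  Position 5 ('b'): continues run of 'b', length=4
  Position 6 ('a'): new char, reset run to 1
  Position 7 ('a'): continues run of 'a', length=2
  Position 8 ('c'): new char, reset run to 1
  Position 9 ('c'): continues run of 'c', length=2
  Position 10 ('b'): new char, reset run to 1
  Position 11 ('a'): new char, reset run to 1
Longest run: 'b' with length 4

4


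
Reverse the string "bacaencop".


Input: bacaencop
Reading characters right to left:
  Position 8: 'p'
  Position 7: 'o'
  Position 6: 'c'
  Position 5: 'n'
  Position 4: 'e'
  Position 3: 'a'
  Position 2: 'c'
  Position 1: 'a'
  Position 0: 'b'
Reversed: pocneacab

pocneacab


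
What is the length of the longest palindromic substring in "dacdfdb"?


Input: "dacdfdb"
Checking substrings for palindromes:
  [3:6] "dfd" (len 3) => palindrome
Longest palindromic substring: "dfd" with length 3

3


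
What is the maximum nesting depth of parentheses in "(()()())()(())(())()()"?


Input: "(()()())()(())(())()()"
Tracking depth:
  Position 0 '(': depth becomes 1
  Position 1 '(': depth becomes 2
  Position 2 ')': depth becomes 1
  Position 3 '(': depth becomes 2
  Position 4 ')': depth becomes 1
  Position 5 '(': depth becomes 2
  Position 6 ')': depth becomes 1
  Position 7 ')': depth becomes 0
  Position 8 '(': depth becomes 1
  Position 9 ')': depth becomes 0
  Position 10 '(': depth becomes 1
  Position 11 '(': depth becomes 2
  Position 12 ')': depth becomes 1
  Position 13 ')': depth becomes 0
  Position 14 '(': depth becomes 1
  Position 15 '(': depth becomes 2
  Position 16 ')': depth becomes 1
  Position 17 ')': depth becomes 0
  Position 18 '(': depth becomes 1
  Position 19 ')': depth becomes 0
  Position 20 '(': depth becomes 1
  Position 21 ')': depth becomes 0
Maximum depth reached: 2

2


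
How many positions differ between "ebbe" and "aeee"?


Comparing "ebbe" and "aeee" position by position:
  Position 0: 'e' vs 'a' => DIFFER
  Position 1: 'b' vs 'e' => DIFFER
  Position 2: 'b' vs 'e' => DIFFER
  Position 3: 'e' vs 'e' => same
Positions that differ: 3

3


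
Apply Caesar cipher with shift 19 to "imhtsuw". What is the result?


Caesar cipher: shift "imhtsuw" by 19
  'i' (pos 8) + 19 = pos 1 = 'b'
  'm' (pos 12) + 19 = pos 5 = 'f'
  'h' (pos 7) + 19 = pos 0 = 'a'
  't' (pos 19) + 19 = pos 12 = 'm'
  's' (pos 18) + 19 = pos 11 = 'l'
  'u' (pos 20) + 19 = pos 13 = 'n'
  'w' (pos 22) + 19 = pos 15 = 'p'
Result: bfamlnp

bfamlnp


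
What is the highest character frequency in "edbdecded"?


Input: edbdecded
Character counts:
  'b': 1
  'c': 1
  'd': 4
  'e': 3
Maximum frequency: 4

4


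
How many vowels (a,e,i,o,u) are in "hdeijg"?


Input: hdeijg
Checking each character:
  'h' at position 0: consonant
  'd' at position 1: consonant
  'e' at position 2: vowel (running total: 1)
  'i' at position 3: vowel (running total: 2)
  'j' at position 4: consonant
  'g' at position 5: consonant
Total vowels: 2

2


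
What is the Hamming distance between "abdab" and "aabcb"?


Comparing "abdab" and "aabcb" position by position:
  Position 0: 'a' vs 'a' => same
  Position 1: 'b' vs 'a' => differ
  Position 2: 'd' vs 'b' => differ
  Position 3: 'a' vs 'c' => differ
  Position 4: 'b' vs 'b' => same
Total differences (Hamming distance): 3

3


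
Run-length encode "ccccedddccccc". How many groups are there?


Input: ccccedddccccc
Scanning for consecutive runs:
  Group 1: 'c' x 4 (positions 0-3)
  Group 2: 'e' x 1 (positions 4-4)
  Group 3: 'd' x 3 (positions 5-7)
  Group 4: 'c' x 5 (positions 8-12)
Total groups: 4

4


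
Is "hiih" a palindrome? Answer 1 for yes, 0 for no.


Input: hiih
Reversed: hiih
  Compare pos 0 ('h') with pos 3 ('h'): match
  Compare pos 1 ('i') with pos 2 ('i'): match
Result: palindrome

1


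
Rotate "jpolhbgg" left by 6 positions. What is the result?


Input: "jpolhbgg", rotate left by 6
First 6 characters: "jpolhb"
Remaining characters: "gg"
Concatenate remaining + first: "gg" + "jpolhb" = "ggjpolhb"

ggjpolhb


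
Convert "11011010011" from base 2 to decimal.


Input: "11011010011" in base 2
Positional expansion:
  Digit '1' (value 1) x 2^10 = 1024
  Digit '1' (value 1) x 2^9 = 512
  Digit '0' (value 0) x 2^8 = 0
  Digit '1' (value 1) x 2^7 = 128
  Digit '1' (value 1) x 2^6 = 64
  Digit '0' (value 0) x 2^5 = 0
  Digit '1' (value 1) x 2^4 = 16
  Digit '0' (value 0) x 2^3 = 0
  Digit '0' (value 0) x 2^2 = 0
  Digit '1' (value 1) x 2^1 = 2
  Digit '1' (value 1) x 2^0 = 1
Sum = 1747

1747


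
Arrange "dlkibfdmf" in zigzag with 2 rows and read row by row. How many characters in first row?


Zigzag "dlkibfdmf" into 2 rows:
Placing characters:
  'd' => row 0
  'l' => row 1
  'k' => row 0
  'i' => row 1
  'b' => row 0
  'f' => row 1
  'd' => row 0
  'm' => row 1
  'f' => row 0
Rows:
  Row 0: "dkbdf"
  Row 1: "lifm"
First row length: 5

5


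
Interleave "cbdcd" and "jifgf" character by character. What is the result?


Interleaving "cbdcd" and "jifgf":
  Position 0: 'c' from first, 'j' from second => "cj"
  Position 1: 'b' from first, 'i' from second => "bi"
  Position 2: 'd' from first, 'f' from second => "df"
  Position 3: 'c' from first, 'g' from second => "cg"
  Position 4: 'd' from first, 'f' from second => "df"
Result: cjbidfcgdf

cjbidfcgdf


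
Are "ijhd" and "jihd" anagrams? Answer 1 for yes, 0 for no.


Strings: "ijhd", "jihd"
Sorted first:  dhij
Sorted second: dhij
Sorted forms match => anagrams

1


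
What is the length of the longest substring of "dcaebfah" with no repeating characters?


Input: "dcaebfah"
Sliding window (track last position of each char):
  Position 0 ('d'): window [0,0] length 1 -- new best
  Position 1 ('c'): window [0,1] length 2 -- new best
  Position 2 ('a'): window [0,2] length 3 -- new best
  Position 3 ('e'): window [0,3] length 4 -- new best
  Position 4 ('b'): window [0,4] length 5 -- new best
  Position 5 ('f'): window [0,5] length 6 -- new best
  Position 6 ('a'): repeat (last at 2), move window start to 3
  Position 6 ('a'): window [3,6] length 4
  Position 7 ('h'): window [3,7] length 5
Longest substring with no repeats: "dcaebf" with length 6

6


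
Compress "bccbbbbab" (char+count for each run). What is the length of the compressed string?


Input: bccbbbbab
Runs:
  'b' x 1 => "b1"
  'c' x 2 => "c2"
  'b' x 4 => "b4"
  'a' x 1 => "a1"
  'b' x 1 => "b1"
Compressed: "b1c2b4a1b1"
Compressed length: 10

10


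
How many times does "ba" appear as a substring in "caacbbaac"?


Searching for "ba" in "caacbbaac"
Scanning each position:
  Position 0: "ca" => no
  Position 1: "aa" => no
  Position 2: "ac" => no
  Position 3: "cb" => no
  Position 4: "bb" => no
  Position 5: "ba" => MATCH
  Position 6: "aa" => no
  Position 7: "ac" => no
Total occurrences: 1

1


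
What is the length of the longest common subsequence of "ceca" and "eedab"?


LCS of "ceca" and "eedab"
DP table:
           e    e    d    a    b
      0    0    0    0    0    0
  c   0    0    0    0    0    0
  e   0    1    1    1    1    1
  c   0    1    1    1    1    1
  a   0    1    1    1    2    2
LCS length = dp[4][5] = 2

2


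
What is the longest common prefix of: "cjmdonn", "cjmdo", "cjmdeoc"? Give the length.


Words: cjmdonn, cjmdo, cjmdeoc
  Position 0: all 'c' => match
  Position 1: all 'j' => match
  Position 2: all 'm' => match
  Position 3: all 'd' => match
  Position 4: ('o', 'o', 'e') => mismatch, stop
LCP = "cjmd" (length 4)

4


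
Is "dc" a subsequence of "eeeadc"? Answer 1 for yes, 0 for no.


Check if "dc" is a subsequence of "eeeadc"
Greedy scan:
  Position 0 ('e'): no match needed
  Position 1 ('e'): no match needed
  Position 2 ('e'): no match needed
  Position 3 ('a'): no match needed
  Position 4 ('d'): matches sub[0] = 'd'
  Position 5 ('c'): matches sub[1] = 'c'
All 2 characters matched => is a subsequence

1


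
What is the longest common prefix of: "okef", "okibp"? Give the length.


Words: okef, okibp
  Position 0: all 'o' => match
  Position 1: all 'k' => match
  Position 2: ('e', 'i') => mismatch, stop
LCP = "ok" (length 2)

2


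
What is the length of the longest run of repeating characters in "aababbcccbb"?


Input: "aababbcccbb"
Scanning for longest run:
  Position 1 ('a'): continues run of 'a', length=2
  Position 2 ('b'): new char, reset run to 1
  Position 3 ('a'): new char, reset run to 1
  Position 4 ('b'): new char, reset run to 1
  Position 5 ('b'): continues run of 'b', length=2
  Position 6 ('c'): new char, reset run to 1
  Position 7 ('c'): continues run of 'c', length=2
  Position 8 ('c'): continues run of 'c', length=3
  Position 9 ('b'): new char, reset run to 1
  Position 10 ('b'): continues run of 'b', length=2
Longest run: 'c' with length 3

3


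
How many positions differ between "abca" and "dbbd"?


Comparing "abca" and "dbbd" position by position:
  Position 0: 'a' vs 'd' => DIFFER
  Position 1: 'b' vs 'b' => same
  Position 2: 'c' vs 'b' => DIFFER
  Position 3: 'a' vs 'd' => DIFFER
Positions that differ: 3

3


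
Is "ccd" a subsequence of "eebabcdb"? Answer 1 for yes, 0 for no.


Check if "ccd" is a subsequence of "eebabcdb"
Greedy scan:
  Position 0 ('e'): no match needed
  Position 1 ('e'): no match needed
  Position 2 ('b'): no match needed
  Position 3 ('a'): no match needed
  Position 4 ('b'): no match needed
  Position 5 ('c'): matches sub[0] = 'c'
  Position 6 ('d'): no match needed
  Position 7 ('b'): no match needed
Only matched 1/3 characters => not a subsequence

0


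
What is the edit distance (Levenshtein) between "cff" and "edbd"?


Computing edit distance: "cff" -> "edbd"
DP table:
           e    d    b    d
      0    1    2    3    4
  c   1    1    2    3    4
  f   2    2    2    3    4
  f   3    3    3    3    4
Edit distance = dp[3][4] = 4

4


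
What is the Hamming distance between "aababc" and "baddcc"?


Comparing "aababc" and "baddcc" position by position:
  Position 0: 'a' vs 'b' => differ
  Position 1: 'a' vs 'a' => same
  Position 2: 'b' vs 'd' => differ
  Position 3: 'a' vs 'd' => differ
  Position 4: 'b' vs 'c' => differ
  Position 5: 'c' vs 'c' => same
Total differences (Hamming distance): 4

4


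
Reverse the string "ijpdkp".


Input: ijpdkp
Reading characters right to left:
  Position 5: 'p'
  Position 4: 'k'
  Position 3: 'd'
  Position 2: 'p'
  Position 1: 'j'
  Position 0: 'i'
Reversed: pkdpji

pkdpji


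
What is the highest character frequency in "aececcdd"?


Input: aececcdd
Character counts:
  'a': 1
  'c': 3
  'd': 2
  'e': 2
Maximum frequency: 3

3


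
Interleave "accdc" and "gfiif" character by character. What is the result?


Interleaving "accdc" and "gfiif":
  Position 0: 'a' from first, 'g' from second => "ag"
  Position 1: 'c' from first, 'f' from second => "cf"
  Position 2: 'c' from first, 'i' from second => "ci"
  Position 3: 'd' from first, 'i' from second => "di"
  Position 4: 'c' from first, 'f' from second => "cf"
Result: agcfcidicf

agcfcidicf


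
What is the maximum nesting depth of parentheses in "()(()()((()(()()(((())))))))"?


Input: "()(()()((()(()()(((())))))))"
Tracking depth:
  Position 0 '(': depth becomes 1
  Position 1 ')': depth becomes 0
  Position 2 '(': depth becomes 1
  Position 3 '(': depth becomes 2
  Position 4 ')': depth becomes 1
  Position 5 '(': depth becomes 2
  Position 6 ')': depth becomes 1
  Position 7 '(': depth becomes 2
  Position 8 '(': depth becomes 3
  Position 9 '(': depth becomes 4
  Position 10 ')': depth becomes 3
  Position 11 '(': depth becomes 4
  Position 12 '(': depth becomes 5
  Position 13 ')': depth becomes 4
  Position 14 '(': depth becomes 5
  Position 15 ')': depth becomes 4
  Position 16 '(': depth becomes 5
  Position 17 '(': depth becomes 6
  Position 18 '(': depth becomes 7
  Position 19 '(': depth becomes 8
  Position 20 ')': depth becomes 7
  Position 21 ')': depth becomes 6
  Position 22 ')': depth becomes 5
  Position 23 ')': depth becomes 4
  Position 24 ')': depth becomes 3
  Position 25 ')': depth becomes 2
  Position 26 ')': depth becomes 1
  Position 27 ')': depth becomes 0
Maximum depth reached: 8

8


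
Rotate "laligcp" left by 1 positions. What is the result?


Input: "laligcp", rotate left by 1
First 1 characters: "l"
Remaining characters: "aligcp"
Concatenate remaining + first: "aligcp" + "l" = "aligcpl"

aligcpl


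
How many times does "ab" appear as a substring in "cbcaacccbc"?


Searching for "ab" in "cbcaacccbc"
Scanning each position:
  Position 0: "cb" => no
  Position 1: "bc" => no
  Position 2: "ca" => no
  Position 3: "aa" => no
  Position 4: "ac" => no
  Position 5: "cc" => no
  Position 6: "cc" => no
  Position 7: "cb" => no
  Position 8: "bc" => no
Total occurrences: 0

0


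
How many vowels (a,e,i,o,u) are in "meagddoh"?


Input: meagddoh
Checking each character:
  'm' at position 0: consonant
  'e' at position 1: vowel (running total: 1)
  'a' at position 2: vowel (running total: 2)
  'g' at position 3: consonant
  'd' at position 4: consonant
  'd' at position 5: consonant
  'o' at position 6: vowel (running total: 3)
  'h' at position 7: consonant
Total vowels: 3

3


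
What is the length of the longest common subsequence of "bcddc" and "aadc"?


LCS of "bcddc" and "aadc"
DP table:
           a    a    d    c
      0    0    0    0    0
  b   0    0    0    0    0
  c   0    0    0    0    1
  d   0    0    0    1    1
  d   0    0    0    1    1
  c   0    0    0    1    2
LCS length = dp[5][4] = 2

2


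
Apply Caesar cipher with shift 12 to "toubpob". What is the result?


Caesar cipher: shift "toubpob" by 12
  't' (pos 19) + 12 = pos 5 = 'f'
  'o' (pos 14) + 12 = pos 0 = 'a'
  'u' (pos 20) + 12 = pos 6 = 'g'
  'b' (pos 1) + 12 = pos 13 = 'n'
  'p' (pos 15) + 12 = pos 1 = 'b'
  'o' (pos 14) + 12 = pos 0 = 'a'
  'b' (pos 1) + 12 = pos 13 = 'n'
Result: fagnban

fagnban


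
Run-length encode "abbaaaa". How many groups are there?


Input: abbaaaa
Scanning for consecutive runs:
  Group 1: 'a' x 1 (positions 0-0)
  Group 2: 'b' x 2 (positions 1-2)
  Group 3: 'a' x 4 (positions 3-6)
Total groups: 3

3


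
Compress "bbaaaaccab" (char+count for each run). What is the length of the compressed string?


Input: bbaaaaccab
Runs:
  'b' x 2 => "b2"
  'a' x 4 => "a4"
  'c' x 2 => "c2"
  'a' x 1 => "a1"
  'b' x 1 => "b1"
Compressed: "b2a4c2a1b1"
Compressed length: 10

10


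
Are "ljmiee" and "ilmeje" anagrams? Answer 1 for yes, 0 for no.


Strings: "ljmiee", "ilmeje"
Sorted first:  eeijlm
Sorted second: eeijlm
Sorted forms match => anagrams

1


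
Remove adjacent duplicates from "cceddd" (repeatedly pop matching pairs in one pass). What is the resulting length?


Input: cceddd
Stack-based adjacent duplicate removal:
  Read 'c': push. Stack: c
  Read 'c': matches stack top 'c' => pop. Stack: (empty)
  Read 'e': push. Stack: e
  Read 'd': push. Stack: ed
  Read 'd': matches stack top 'd' => pop. Stack: e
  Read 'd': push. Stack: ed
Final stack: "ed" (length 2)

2


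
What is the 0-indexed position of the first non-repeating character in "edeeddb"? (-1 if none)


Input: edeeddb
Character frequencies:
  'b': 1
  'd': 3
  'e': 3
Scanning left to right for freq == 1:
  Position 0 ('e'): freq=3, skip
  Position 1 ('d'): freq=3, skip
  Position 2 ('e'): freq=3, skip
  Position 3 ('e'): freq=3, skip
  Position 4 ('d'): freq=3, skip
  Position 5 ('d'): freq=3, skip
  Position 6 ('b'): unique! => answer = 6

6


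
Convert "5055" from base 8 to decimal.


Input: "5055" in base 8
Positional expansion:
  Digit '5' (value 5) x 8^3 = 2560
  Digit '0' (value 0) x 8^2 = 0
  Digit '5' (value 5) x 8^1 = 40
  Digit '5' (value 5) x 8^0 = 5
Sum = 2605

2605


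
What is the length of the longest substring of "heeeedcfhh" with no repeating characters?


Input: "heeeedcfhh"
Sliding window (track last position of each char):
  Position 0 ('h'): window [0,0] length 1 -- new best
  Position 1 ('e'): window [0,1] length 2 -- new best
  Position 2 ('e'): repeat (last at 1), move window start to 2
  Position 2 ('e'): window [2,2] length 1
  Position 3 ('e'): repeat (last at 2), move window start to 3
  Position 3 ('e'): window [3,3] length 1
  Position 4 ('e'): repeat (last at 3), move window start to 4
  Position 4 ('e'): window [4,4] length 1
  Position 5 ('d'): window [4,5] length 2
  Position 6 ('c'): window [4,6] length 3 -- new best
  Position 7 ('f'): window [4,7] length 4 -- new best
  Position 8 ('h'): window [4,8] length 5 -- new best
  Position 9 ('h'): repeat (last at 8), move window start to 9
  Position 9 ('h'): window [9,9] length 1
Longest substring with no repeats: "edcfh" with length 5

5


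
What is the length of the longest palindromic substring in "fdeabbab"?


Input: "fdeabbab"
Checking substrings for palindromes:
  [3:7] "abba" (len 4) => palindrome
  [5:8] "bab" (len 3) => palindrome
  [4:6] "bb" (len 2) => palindrome
Longest palindromic substring: "abba" with length 4

4


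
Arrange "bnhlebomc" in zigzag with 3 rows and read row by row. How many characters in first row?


Zigzag "bnhlebomc" into 3 rows:
Placing characters:
  'b' => row 0
  'n' => row 1
  'h' => row 2
  'l' => row 1
  'e' => row 0
  'b' => row 1
  'o' => row 2
  'm' => row 1
  'c' => row 0
Rows:
  Row 0: "bec"
  Row 1: "nlbm"
  Row 2: "ho"
First row length: 3

3


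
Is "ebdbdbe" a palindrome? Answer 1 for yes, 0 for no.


Input: ebdbdbe
Reversed: ebdbdbe
  Compare pos 0 ('e') with pos 6 ('e'): match
  Compare pos 1 ('b') with pos 5 ('b'): match
  Compare pos 2 ('d') with pos 4 ('d'): match
Result: palindrome

1


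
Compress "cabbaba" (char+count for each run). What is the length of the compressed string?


Input: cabbaba
Runs:
  'c' x 1 => "c1"
  'a' x 1 => "a1"
  'b' x 2 => "b2"
  'a' x 1 => "a1"
  'b' x 1 => "b1"
  'a' x 1 => "a1"
Compressed: "c1a1b2a1b1a1"
Compressed length: 12

12


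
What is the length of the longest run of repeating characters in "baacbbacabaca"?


Input: "baacbbacabaca"
Scanning for longest run:
  Position 1 ('a'): new char, reset run to 1
  Position 2 ('a'): continues run of 'a', length=2
  Position 3 ('c'): new char, reset run to 1
  Position 4 ('b'): new char, reset run to 1
  Position 5 ('b'): continues run of 'b', length=2
  Position 6 ('a'): new char, reset run to 1
  Position 7 ('c'): new char, reset run to 1
  Position 8 ('a'): new char, reset run to 1
  Position 9 ('b'): new char, reset run to 1
  Position 10 ('a'): new char, reset run to 1
  Position 11 ('c'): new char, reset run to 1
  Position 12 ('a'): new char, reset run to 1
Longest run: 'a' with length 2

2


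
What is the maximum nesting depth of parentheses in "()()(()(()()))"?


Input: "()()(()(()()))"
Tracking depth:
  Position 0 '(': depth becomes 1
  Position 1 ')': depth becomes 0
  Position 2 '(': depth becomes 1
  Position 3 ')': depth becomes 0
  Position 4 '(': depth becomes 1
  Position 5 '(': depth becomes 2
  Position 6 ')': depth becomes 1
  Position 7 '(': depth becomes 2
  Position 8 '(': depth becomes 3
  Position 9 ')': depth becomes 2
  Position 10 '(': depth becomes 3
  Position 11 ')': depth becomes 2
  Position 12 ')': depth becomes 1
  Position 13 ')': depth becomes 0
Maximum depth reached: 3

3


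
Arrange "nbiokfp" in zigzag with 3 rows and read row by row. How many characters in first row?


Zigzag "nbiokfp" into 3 rows:
Placing characters:
  'n' => row 0
  'b' => row 1
  'i' => row 2
  'o' => row 1
  'k' => row 0
  'f' => row 1
  'p' => row 2
Rows:
  Row 0: "nk"
  Row 1: "bof"
  Row 2: "ip"
First row length: 2

2


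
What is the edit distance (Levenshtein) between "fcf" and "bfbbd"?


Computing edit distance: "fcf" -> "bfbbd"
DP table:
           b    f    b    b    d
      0    1    2    3    4    5
  f   1    1    1    2    3    4
  c   2    2    2    2    3    4
  f   3    3    2    3    3    4
Edit distance = dp[3][5] = 4

4


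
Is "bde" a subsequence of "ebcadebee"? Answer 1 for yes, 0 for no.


Check if "bde" is a subsequence of "ebcadebee"
Greedy scan:
  Position 0 ('e'): no match needed
  Position 1 ('b'): matches sub[0] = 'b'
  Position 2 ('c'): no match needed
  Position 3 ('a'): no match needed
  Position 4 ('d'): matches sub[1] = 'd'
  Position 5 ('e'): matches sub[2] = 'e'
  Position 6 ('b'): no match needed
  Position 7 ('e'): no match needed
  Position 8 ('e'): no match needed
All 3 characters matched => is a subsequence

1


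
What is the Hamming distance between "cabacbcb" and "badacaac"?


Comparing "cabacbcb" and "badacaac" position by position:
  Position 0: 'c' vs 'b' => differ
  Position 1: 'a' vs 'a' => same
  Position 2: 'b' vs 'd' => differ
  Position 3: 'a' vs 'a' => same
  Position 4: 'c' vs 'c' => same
  Position 5: 'b' vs 'a' => differ
  Position 6: 'c' vs 'a' => differ
  Position 7: 'b' vs 'c' => differ
Total differences (Hamming distance): 5

5


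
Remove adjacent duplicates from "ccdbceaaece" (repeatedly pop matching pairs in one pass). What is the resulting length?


Input: ccdbceaaece
Stack-based adjacent duplicate removal:
  Read 'c': push. Stack: c
  Read 'c': matches stack top 'c' => pop. Stack: (empty)
  Read 'd': push. Stack: d
  Read 'b': push. Stack: db
  Read 'c': push. Stack: dbc
  Read 'e': push. Stack: dbce
  Read 'a': push. Stack: dbcea
  Read 'a': matches stack top 'a' => pop. Stack: dbce
  Read 'e': matches stack top 'e' => pop. Stack: dbc
  Read 'c': matches stack top 'c' => pop. Stack: db
  Read 'e': push. Stack: dbe
Final stack: "dbe" (length 3)

3


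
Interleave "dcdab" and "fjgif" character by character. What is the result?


Interleaving "dcdab" and "fjgif":
  Position 0: 'd' from first, 'f' from second => "df"
  Position 1: 'c' from first, 'j' from second => "cj"
  Position 2: 'd' from first, 'g' from second => "dg"
  Position 3: 'a' from first, 'i' from second => "ai"
  Position 4: 'b' from first, 'f' from second => "bf"
Result: dfcjdgaibf

dfcjdgaibf


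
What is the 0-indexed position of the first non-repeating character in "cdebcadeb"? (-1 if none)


Input: cdebcadeb
Character frequencies:
  'a': 1
  'b': 2
  'c': 2
  'd': 2
  'e': 2
Scanning left to right for freq == 1:
  Position 0 ('c'): freq=2, skip
  Position 1 ('d'): freq=2, skip
  Position 2 ('e'): freq=2, skip
  Position 3 ('b'): freq=2, skip
  Position 4 ('c'): freq=2, skip
  Position 5 ('a'): unique! => answer = 5

5


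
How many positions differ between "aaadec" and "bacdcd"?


Comparing "aaadec" and "bacdcd" position by position:
  Position 0: 'a' vs 'b' => DIFFER
  Position 1: 'a' vs 'a' => same
  Position 2: 'a' vs 'c' => DIFFER
  Position 3: 'd' vs 'd' => same
  Position 4: 'e' vs 'c' => DIFFER
  Position 5: 'c' vs 'd' => DIFFER
Positions that differ: 4

4


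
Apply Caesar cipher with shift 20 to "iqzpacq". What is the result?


Caesar cipher: shift "iqzpacq" by 20
  'i' (pos 8) + 20 = pos 2 = 'c'
  'q' (pos 16) + 20 = pos 10 = 'k'
  'z' (pos 25) + 20 = pos 19 = 't'
  'p' (pos 15) + 20 = pos 9 = 'j'
  'a' (pos 0) + 20 = pos 20 = 'u'
  'c' (pos 2) + 20 = pos 22 = 'w'
  'q' (pos 16) + 20 = pos 10 = 'k'
Result: cktjuwk

cktjuwk


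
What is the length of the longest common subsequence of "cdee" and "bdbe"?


LCS of "cdee" and "bdbe"
DP table:
           b    d    b    e
      0    0    0    0    0
  c   0    0    0    0    0
  d   0    0    1    1    1
  e   0    0    1    1    2
  e   0    0    1    1    2
LCS length = dp[4][4] = 2

2


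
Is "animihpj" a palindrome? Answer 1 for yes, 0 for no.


Input: animihpj
Reversed: jphimina
  Compare pos 0 ('a') with pos 7 ('j'): MISMATCH
  Compare pos 1 ('n') with pos 6 ('p'): MISMATCH
  Compare pos 2 ('i') with pos 5 ('h'): MISMATCH
  Compare pos 3 ('m') with pos 4 ('i'): MISMATCH
Result: not a palindrome

0


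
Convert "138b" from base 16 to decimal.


Input: "138b" in base 16
Positional expansion:
  Digit '1' (value 1) x 16^3 = 4096
  Digit '3' (value 3) x 16^2 = 768
  Digit '8' (value 8) x 16^1 = 128
  Digit 'b' (value 11) x 16^0 = 11
Sum = 5003

5003


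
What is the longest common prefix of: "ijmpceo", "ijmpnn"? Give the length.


Words: ijmpceo, ijmpnn
  Position 0: all 'i' => match
  Position 1: all 'j' => match
  Position 2: all 'm' => match
  Position 3: all 'p' => match
  Position 4: ('c', 'n') => mismatch, stop
LCP = "ijmp" (length 4)

4


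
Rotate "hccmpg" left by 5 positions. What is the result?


Input: "hccmpg", rotate left by 5
First 5 characters: "hccmp"
Remaining characters: "g"
Concatenate remaining + first: "g" + "hccmp" = "ghccmp"

ghccmp


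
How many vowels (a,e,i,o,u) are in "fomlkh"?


Input: fomlkh
Checking each character:
  'f' at position 0: consonant
  'o' at position 1: vowel (running total: 1)
  'm' at position 2: consonant
  'l' at position 3: consonant
  'k' at position 4: consonant
  'h' at position 5: consonant
Total vowels: 1

1


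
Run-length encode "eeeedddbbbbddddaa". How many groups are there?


Input: eeeedddbbbbddddaa
Scanning for consecutive runs:
  Group 1: 'e' x 4 (positions 0-3)
  Group 2: 'd' x 3 (positions 4-6)
  Group 3: 'b' x 4 (positions 7-10)
  Group 4: 'd' x 4 (positions 11-14)
  Group 5: 'a' x 2 (positions 15-16)
Total groups: 5

5


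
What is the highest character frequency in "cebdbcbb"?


Input: cebdbcbb
Character counts:
  'b': 4
  'c': 2
  'd': 1
  'e': 1
Maximum frequency: 4

4


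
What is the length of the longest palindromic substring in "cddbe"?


Input: "cddbe"
Checking substrings for palindromes:
  [1:3] "dd" (len 2) => palindrome
Longest palindromic substring: "dd" with length 2

2


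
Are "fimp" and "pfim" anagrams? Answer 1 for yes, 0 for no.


Strings: "fimp", "pfim"
Sorted first:  fimp
Sorted second: fimp
Sorted forms match => anagrams

1


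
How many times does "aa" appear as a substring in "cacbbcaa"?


Searching for "aa" in "cacbbcaa"
Scanning each position:
  Position 0: "ca" => no
  Position 1: "ac" => no
  Position 2: "cb" => no
  Position 3: "bb" => no
  Position 4: "bc" => no
  Position 5: "ca" => no
  Position 6: "aa" => MATCH
Total occurrences: 1

1


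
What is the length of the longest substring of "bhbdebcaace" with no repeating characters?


Input: "bhbdebcaace"
Sliding window (track last position of each char):
  Position 0 ('b'): window [0,0] length 1 -- new best
  Position 1 ('h'): window [0,1] length 2 -- new best
  Position 2 ('b'): repeat (last at 0), move window start to 1
  Position 2 ('b'): window [1,2] length 2
  Position 3 ('d'): window [1,3] length 3 -- new best
  Position 4 ('e'): window [1,4] length 4 -- new best
  Position 5 ('b'): repeat (last at 2), move window start to 3
  Position 5 ('b'): window [3,5] length 3
  Position 6 ('c'): window [3,6] length 4
  Position 7 ('a'): window [3,7] length 5 -- new best
  Position 8 ('a'): repeat (last at 7), move window start to 8
  Position 8 ('a'): window [8,8] length 1
  Position 9 ('c'): window [8,9] length 2
  Position 10 ('e'): window [8,10] length 3
Longest substring with no repeats: "debca" with length 5

5


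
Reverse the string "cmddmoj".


Input: cmddmoj
Reading characters right to left:
  Position 6: 'j'
  Position 5: 'o'
  Position 4: 'm'
  Position 3: 'd'
  Position 2: 'd'
  Position 1: 'm'
  Position 0: 'c'
Reversed: jomddmc

jomddmc


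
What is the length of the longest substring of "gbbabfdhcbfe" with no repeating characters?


Input: "gbbabfdhcbfe"
Sliding window (track last position of each char):
  Position 0 ('g'): window [0,0] length 1 -- new best
  Position 1 ('b'): window [0,1] length 2 -- new best
  Position 2 ('b'): repeat (last at 1), move window start to 2
  Position 2 ('b'): window [2,2] length 1
  Position 3 ('a'): window [2,3] length 2
  Position 4 ('b'): repeat (last at 2), move window start to 3
  Position 4 ('b'): window [3,4] length 2
  Position 5 ('f'): window [3,5] length 3 -- new best
  Position 6 ('d'): window [3,6] length 4 -- new best
  Position 7 ('h'): window [3,7] length 5 -- new best
  Position 8 ('c'): window [3,8] length 6 -- new best
  Position 9 ('b'): repeat (last at 4), move window start to 5
  Position 9 ('b'): window [5,9] length 5
  Position 10 ('f'): repeat (last at 5), move window start to 6
  Position 10 ('f'): window [6,10] length 5
  Position 11 ('e'): window [6,11] length 6
Longest substring with no repeats: "abfdhc" with length 6

6


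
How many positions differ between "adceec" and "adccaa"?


Comparing "adceec" and "adccaa" position by position:
  Position 0: 'a' vs 'a' => same
  Position 1: 'd' vs 'd' => same
  Position 2: 'c' vs 'c' => same
  Position 3: 'e' vs 'c' => DIFFER
  Position 4: 'e' vs 'a' => DIFFER
  Position 5: 'c' vs 'a' => DIFFER
Positions that differ: 3

3


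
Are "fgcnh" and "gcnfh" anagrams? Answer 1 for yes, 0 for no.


Strings: "fgcnh", "gcnfh"
Sorted first:  cfghn
Sorted second: cfghn
Sorted forms match => anagrams

1


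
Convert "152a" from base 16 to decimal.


Input: "152a" in base 16
Positional expansion:
  Digit '1' (value 1) x 16^3 = 4096
  Digit '5' (value 5) x 16^2 = 1280
  Digit '2' (value 2) x 16^1 = 32
  Digit 'a' (value 10) x 16^0 = 10
Sum = 5418

5418


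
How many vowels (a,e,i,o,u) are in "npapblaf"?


Input: npapblaf
Checking each character:
  'n' at position 0: consonant
  'p' at position 1: consonant
  'a' at position 2: vowel (running total: 1)
  'p' at position 3: consonant
  'b' at position 4: consonant
  'l' at position 5: consonant
  'a' at position 6: vowel (running total: 2)
  'f' at position 7: consonant
Total vowels: 2

2


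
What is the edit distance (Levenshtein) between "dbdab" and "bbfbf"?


Computing edit distance: "dbdab" -> "bbfbf"
DP table:
           b    b    f    b    f
      0    1    2    3    4    5
  d   1    1    2    3    4    5
  b   2    1    1    2    3    4
  d   3    2    2    2    3    4
  a   4    3    3    3    3    4
  b   5    4    3    4    3    4
Edit distance = dp[5][5] = 4

4


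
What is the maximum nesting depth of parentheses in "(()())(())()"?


Input: "(()())(())()"
Tracking depth:
  Position 0 '(': depth becomes 1
  Position 1 '(': depth becomes 2
  Position 2 ')': depth becomes 1
  Position 3 '(': depth becomes 2
  Position 4 ')': depth becomes 1
  Position 5 ')': depth becomes 0
  Position 6 '(': depth becomes 1
  Position 7 '(': depth becomes 2
  Position 8 ')': depth becomes 1
  Position 9 ')': depth becomes 0
  Position 10 '(': depth becomes 1
  Position 11 ')': depth becomes 0
Maximum depth reached: 2

2


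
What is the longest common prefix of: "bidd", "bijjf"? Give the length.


Words: bidd, bijjf
  Position 0: all 'b' => match
  Position 1: all 'i' => match
  Position 2: ('d', 'j') => mismatch, stop
LCP = "bi" (length 2)

2


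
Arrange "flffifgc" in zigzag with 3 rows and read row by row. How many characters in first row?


Zigzag "flffifgc" into 3 rows:
Placing characters:
  'f' => row 0
  'l' => row 1
  'f' => row 2
  'f' => row 1
  'i' => row 0
  'f' => row 1
  'g' => row 2
  'c' => row 1
Rows:
  Row 0: "fi"
  Row 1: "lffc"
  Row 2: "fg"
First row length: 2

2


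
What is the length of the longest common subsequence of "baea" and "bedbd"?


LCS of "baea" and "bedbd"
DP table:
           b    e    d    b    d
      0    0    0    0    0    0
  b   0    1    1    1    1    1
  a   0    1    1    1    1    1
  e   0    1    2    2    2    2
  a   0    1    2    2    2    2
LCS length = dp[4][5] = 2

2


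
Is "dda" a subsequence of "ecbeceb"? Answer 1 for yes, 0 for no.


Check if "dda" is a subsequence of "ecbeceb"
Greedy scan:
  Position 0 ('e'): no match needed
  Position 1 ('c'): no match needed
  Position 2 ('b'): no match needed
  Position 3 ('e'): no match needed
  Position 4 ('c'): no match needed
  Position 5 ('e'): no match needed
  Position 6 ('b'): no match needed
Only matched 0/3 characters => not a subsequence

0


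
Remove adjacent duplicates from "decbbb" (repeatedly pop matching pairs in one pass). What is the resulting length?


Input: decbbb
Stack-based adjacent duplicate removal:
  Read 'd': push. Stack: d
  Read 'e': push. Stack: de
  Read 'c': push. Stack: dec
  Read 'b': push. Stack: decb
  Read 'b': matches stack top 'b' => pop. Stack: dec
  Read 'b': push. Stack: decb
Final stack: "decb" (length 4)

4


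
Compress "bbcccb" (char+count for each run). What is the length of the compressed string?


Input: bbcccb
Runs:
  'b' x 2 => "b2"
  'c' x 3 => "c3"
  'b' x 1 => "b1"
Compressed: "b2c3b1"
Compressed length: 6

6


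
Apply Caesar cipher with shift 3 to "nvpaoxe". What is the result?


Caesar cipher: shift "nvpaoxe" by 3
  'n' (pos 13) + 3 = pos 16 = 'q'
  'v' (pos 21) + 3 = pos 24 = 'y'
  'p' (pos 15) + 3 = pos 18 = 's'
  'a' (pos 0) + 3 = pos 3 = 'd'
  'o' (pos 14) + 3 = pos 17 = 'r'
  'x' (pos 23) + 3 = pos 0 = 'a'
  'e' (pos 4) + 3 = pos 7 = 'h'
Result: qysdrah

qysdrah


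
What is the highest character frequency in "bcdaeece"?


Input: bcdaeece
Character counts:
  'a': 1
  'b': 1
  'c': 2
  'd': 1
  'e': 3
Maximum frequency: 3

3


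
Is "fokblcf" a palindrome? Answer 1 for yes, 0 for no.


Input: fokblcf
Reversed: fclbkof
  Compare pos 0 ('f') with pos 6 ('f'): match
  Compare pos 1 ('o') with pos 5 ('c'): MISMATCH
  Compare pos 2 ('k') with pos 4 ('l'): MISMATCH
Result: not a palindrome

0


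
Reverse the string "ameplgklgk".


Input: ameplgklgk
Reading characters right to left:
  Position 9: 'k'
  Position 8: 'g'
  Position 7: 'l'
  Position 6: 'k'
  Position 5: 'g'
  Position 4: 'l'
  Position 3: 'p'
  Position 2: 'e'
  Position 1: 'm'
  Position 0: 'a'
Reversed: kglkglpema

kglkglpema


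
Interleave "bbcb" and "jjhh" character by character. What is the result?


Interleaving "bbcb" and "jjhh":
  Position 0: 'b' from first, 'j' from second => "bj"
  Position 1: 'b' from first, 'j' from second => "bj"
  Position 2: 'c' from first, 'h' from second => "ch"
  Position 3: 'b' from first, 'h' from second => "bh"
Result: bjbjchbh

bjbjchbh


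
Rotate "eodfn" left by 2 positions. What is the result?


Input: "eodfn", rotate left by 2
First 2 characters: "eo"
Remaining characters: "dfn"
Concatenate remaining + first: "dfn" + "eo" = "dfneo"

dfneo


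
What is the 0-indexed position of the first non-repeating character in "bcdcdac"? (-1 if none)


Input: bcdcdac
Character frequencies:
  'a': 1
  'b': 1
  'c': 3
  'd': 2
Scanning left to right for freq == 1:
  Position 0 ('b'): unique! => answer = 0

0


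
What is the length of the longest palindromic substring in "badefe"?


Input: "badefe"
Checking substrings for palindromes:
  [3:6] "efe" (len 3) => palindrome
Longest palindromic substring: "efe" with length 3

3


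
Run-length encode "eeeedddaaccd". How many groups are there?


Input: eeeedddaaccd
Scanning for consecutive runs:
  Group 1: 'e' x 4 (positions 0-3)
  Group 2: 'd' x 3 (positions 4-6)
  Group 3: 'a' x 2 (positions 7-8)
  Group 4: 'c' x 2 (positions 9-10)
  Group 5: 'd' x 1 (positions 11-11)
Total groups: 5

5


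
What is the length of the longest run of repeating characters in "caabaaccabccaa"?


Input: "caabaaccabccaa"
Scanning for longest run:
  Position 1 ('a'): new char, reset run to 1
  Position 2 ('a'): continues run of 'a', length=2
  Position 3 ('b'): new char, reset run to 1
  Position 4 ('a'): new char, reset run to 1
  Position 5 ('a'): continues run of 'a', length=2
  Position 6 ('c'): new char, reset run to 1
  Position 7 ('c'): continues run of 'c', length=2
  Position 8 ('a'): new char, reset run to 1
  Position 9 ('b'): new char, reset run to 1
  Position 10 ('c'): new char, reset run to 1
  Position 11 ('c'): continues run of 'c', length=2
  Position 12 ('a'): new char, reset run to 1
  Position 13 ('a'): continues run of 'a', length=2
Longest run: 'a' with length 2

2


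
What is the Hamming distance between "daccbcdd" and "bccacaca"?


Comparing "daccbcdd" and "bccacaca" position by position:
  Position 0: 'd' vs 'b' => differ
  Position 1: 'a' vs 'c' => differ
  Position 2: 'c' vs 'c' => same
  Position 3: 'c' vs 'a' => differ
  Position 4: 'b' vs 'c' => differ
  Position 5: 'c' vs 'a' => differ
  Position 6: 'd' vs 'c' => differ
  Position 7: 'd' vs 'a' => differ
Total differences (Hamming distance): 7

7


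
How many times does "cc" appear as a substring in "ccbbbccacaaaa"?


Searching for "cc" in "ccbbbccacaaaa"
Scanning each position:
  Position 0: "cc" => MATCH
  Position 1: "cb" => no
  Position 2: "bb" => no
  Position 3: "bb" => no
  Position 4: "bc" => no
  Position 5: "cc" => MATCH
  Position 6: "ca" => no
  Position 7: "ac" => no
  Position 8: "ca" => no
  Position 9: "aa" => no
  Position 10: "aa" => no
  Position 11: "aa" => no
Total occurrences: 2

2


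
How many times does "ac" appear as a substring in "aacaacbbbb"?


Searching for "ac" in "aacaacbbbb"
Scanning each position:
  Position 0: "aa" => no
  Position 1: "ac" => MATCH
  Position 2: "ca" => no
  Position 3: "aa" => no
  Position 4: "ac" => MATCH
  Position 5: "cb" => no
  Position 6: "bb" => no
  Position 7: "bb" => no
  Position 8: "bb" => no
Total occurrences: 2

2
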